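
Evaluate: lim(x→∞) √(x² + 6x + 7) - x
This is an ∞-∞ indeterminate form.

Combine fractions or rationalize to convert ∞-∞ to 0/0 form:
  lim(x→∞) √(x² + 6x + 7) - x = 3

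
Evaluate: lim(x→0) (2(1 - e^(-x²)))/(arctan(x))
This is a 0/0 indeterminate form.

Apply L'Hôpital's rule: differentiate numerator and denominator separately.
  f(x) = 2 - 2·e^(-x^2)   ⇒   f'(x) = 4·x·e^(-x^2)
  g(x) = atan(x)   ⇒   g'(x) = 1/(x^2 + 1)
  lim(x→0) f'(x)/g'(x) = lim(x→0) (4·x·e^(-x^2))/(1/(x^2 + 1))
  = 0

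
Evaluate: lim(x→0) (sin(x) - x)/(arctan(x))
This is a 0/0 indeterminate form.

Apply L'Hôpital's rule: differentiate numerator and denominator separately.
  f(x) = -x + sin(x)   ⇒   f'(x) = cos(x) - 1
  g(x) = atan(x)   ⇒   g'(x) = 1/(x^2 + 1)
  lim(x→0) f'(x)/g'(x) = lim(x→0) (cos(x) - 1)/(1/(x^2 + 1))
  = 0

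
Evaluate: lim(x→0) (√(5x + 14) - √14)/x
This is a standard limit.

Factor or rationalize the expression:
  lim(x→0) (√(5x + 14) - √14)/x = 5·sqrt(14)/28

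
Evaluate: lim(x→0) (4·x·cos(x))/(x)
This is a 0/0 indeterminate form.

Apply L'Hôpital's rule: differentiate numerator and denominator separately.
  f(x) = 4·x·cos(x)   ⇒   f'(x) = -4·x·sin(x) + 4·cos(x)
  g(x) = x   ⇒   g'(x) = 1
  lim(x→0) f'(x)/g'(x) = lim(x→0) (-4·x·sin(x) + 4·cos(x))/(1)
  = 4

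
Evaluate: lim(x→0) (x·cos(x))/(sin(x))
This is a 0/0 indeterminate form.

Apply L'Hôpital's rule: differentiate numerator and denominator separately.
  f(x) = x·cos(x)   ⇒   f'(x) = -x·sin(x) + cos(x)
  g(x) = sin(x)   ⇒   g'(x) = cos(x)
  lim(x→0) f'(x)/g'(x) = lim(x→0) (-x·sin(x) + cos(x))/(cos(x))
  = 1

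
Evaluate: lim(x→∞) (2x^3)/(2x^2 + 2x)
This is an ∞/∞ indeterminate form.

Apply L'Hôpital's rule: differentiate numerator and denominator separately.
  f(x) = 2·x^3   ⇒   f'(x) = 6·x^2
  g(x) = 2·x^2 + 2·x   ⇒   g'(x) = 4·x + 2
  lim(x→∞) f'(x)/g'(x) = lim(x→∞) (6·x^2)/(4·x + 2)
  = ∞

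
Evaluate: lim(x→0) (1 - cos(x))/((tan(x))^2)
This is a 0/0 indeterminate form.

Apply L'Hôpital's rule: differentiate numerator and denominator separately.
  f(x) = 1 - cos(x)   ⇒   f'(x) = sin(x)
  g(x) = tan(x)^2   ⇒   g'(x) = (2·tan(x)^2 + 2)·tan(x)
  lim(x→0) f'(x)/g'(x) = lim(x→0) (sin(x))/((2·tan(x)^2 + 2)·tan(x))
  = 1/2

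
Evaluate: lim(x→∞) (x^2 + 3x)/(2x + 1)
This is an ∞/∞ indeterminate form.

Apply L'Hôpital's rule: differentiate numerator and denominator separately.
  f(x) = x^2 + 3·x   ⇒   f'(x) = 2·x + 3
  g(x) = 2·x + 1   ⇒   g'(x) = 2
  lim(x→∞) f'(x)/g'(x) = lim(x→∞) (2·x + 3)/(2)
  = ∞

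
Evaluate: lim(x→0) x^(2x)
This is an exponential indeterminate form.

For exponential indeterminate forms, take the natural log:
  Let L = lim(x→0) x^(2x)
  Then ln(L) = lim(x→0) [exponent × ln(base)]
  Evaluate using L'Hôpital or standard limits, then exponentiate.
  L = 1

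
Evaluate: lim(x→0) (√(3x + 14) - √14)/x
This is a standard limit.

Factor or rationalize the expression:
  lim(x→0) (√(3x + 14) - √14)/x = 3·sqrt(14)/28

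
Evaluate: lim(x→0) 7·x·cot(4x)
This is a 0·∞ indeterminate form.

Rewrite 0·∞ as a quotient (0/0 or ∞/∞ form), then apply L'Hôpital's rule:
  lim(x→0) 7·x·cot(4x) = 7/4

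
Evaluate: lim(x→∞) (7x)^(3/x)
This is an exponential indeterminate form.

For exponential indeterminate forms, take the natural log:
  Let L = lim(x→∞) (7x)^(3/x)
  Then ln(L) = lim(x→∞) [exponent × ln(base)]
  Evaluate using L'Hôpital or standard limits, then exponentiate.
  L = 1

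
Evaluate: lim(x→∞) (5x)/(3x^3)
This is an ∞/∞ indeterminate form.

Apply L'Hôpital's rule: differentiate numerator and denominator separately.
  f(x) = 5·x   ⇒   f'(x) = 5
  g(x) = 3·x^3   ⇒   g'(x) = 9·x^2
  lim(x→∞) f'(x)/g'(x) = lim(x→∞) (5)/(9·x^2)
  = 0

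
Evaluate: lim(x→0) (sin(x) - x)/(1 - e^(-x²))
This is a 0/0 indeterminate form.

Apply L'Hôpital's rule: differentiate numerator and denominator separately.
  f(x) = -x + sin(x)   ⇒   f'(x) = cos(x) - 1
  g(x) = 1 - e^(-x^2)   ⇒   g'(x) = 2·x·e^(-x^2)
  lim(x→0) f'(x)/g'(x) = lim(x→0) (cos(x) - 1)/(2·x·e^(-x^2))
  = 0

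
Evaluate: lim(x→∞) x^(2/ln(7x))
This is an exponential indeterminate form.

For exponential indeterminate forms, take the natural log:
  Let L = lim(x→∞) x^(2/ln(7x))
  Then ln(L) = lim(x→∞) [exponent × ln(base)]
  Evaluate using L'Hôpital or standard limits, then exponentiate.
  L = e²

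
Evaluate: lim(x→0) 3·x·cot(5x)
This is a 0·∞ indeterminate form.

Rewrite 0·∞ as a quotient (0/0 or ∞/∞ form), then apply L'Hôpital's rule:
  lim(x→0) 3·x·cot(5x) = 3/5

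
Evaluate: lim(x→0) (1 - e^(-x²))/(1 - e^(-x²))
This is a 0/0 indeterminate form.

Apply L'Hôpital's rule: differentiate numerator and denominator separately.
  f(x) = 1 - e^(-x^2)   ⇒   f'(x) = 2·x·e^(-x^2)
  g(x) = 1 - e^(-x^2)   ⇒   g'(x) = 2·x·e^(-x^2)
  lim(x→0) f'(x)/g'(x) = lim(x→0) (2·x·e^(-x^2))/(2·x·e^(-x^2))
  = 1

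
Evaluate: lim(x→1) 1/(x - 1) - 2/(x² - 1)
This is an ∞-∞ indeterminate form.

Combine fractions or rationalize to convert ∞-∞ to 0/0 form:
  lim(x→1) 1/(x - 1) - 2/(x² - 1) = 1/2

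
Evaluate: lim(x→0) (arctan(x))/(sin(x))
This is a 0/0 indeterminate form.

Apply L'Hôpital's rule: differentiate numerator and denominator separately.
  f(x) = atan(x)   ⇒   f'(x) = 1/(x^2 + 1)
  g(x) = sin(x)   ⇒   g'(x) = cos(x)
  lim(x→0) f'(x)/g'(x) = lim(x→0) (1/(x^2 + 1))/(cos(x))
  = 1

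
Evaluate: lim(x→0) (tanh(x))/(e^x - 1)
This is a 0/0 indeterminate form.

Apply L'Hôpital's rule: differentiate numerator and denominator separately.
  f(x) = tanh(x)   ⇒   f'(x) = 1 - tanh(x)^2
  g(x) = e^(x) - 1   ⇒   g'(x) = e^(x)
  lim(x→0) f'(x)/g'(x) = lim(x→0) (1 - tanh(x)^2)/(e^(x))
  = 1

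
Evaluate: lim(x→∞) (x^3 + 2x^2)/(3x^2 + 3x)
This is an ∞/∞ indeterminate form.

Apply L'Hôpital's rule: differentiate numerator and denominator separately.
  f(x) = x^3 + 2·x^2   ⇒   f'(x) = 3·x^2 + 4·x
  g(x) = 3·x^2 + 3·x   ⇒   g'(x) = 6·x + 3
  lim(x→∞) f'(x)/g'(x) = lim(x→∞) (3·x^2 + 4·x)/(6·x + 3)
  = ∞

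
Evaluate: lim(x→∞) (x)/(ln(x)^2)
This is an ∞/∞ indeterminate form.

Apply L'Hôpital's rule: differentiate numerator and denominator separately.
  f(x) = x   ⇒   f'(x) = 1
  g(x) = ln(x)^2   ⇒   g'(x) = 2·ln(x)/x
  lim(x→∞) f'(x)/g'(x) = lim(x→∞) (1)/(2·ln(x)/x)
  = ∞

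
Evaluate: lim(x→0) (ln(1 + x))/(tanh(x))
This is a 0/0 indeterminate form.

Apply L'Hôpital's rule: differentiate numerator and denominator separately.
  f(x) = ln(x + 1)   ⇒   f'(x) = 1/(x + 1)
  g(x) = tanh(x)   ⇒   g'(x) = 1 - tanh(x)^2
  lim(x→0) f'(x)/g'(x) = lim(x→0) (1/(x + 1))/(1 - tanh(x)^2)
  = 1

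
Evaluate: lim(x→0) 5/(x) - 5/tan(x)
This is an ∞-∞ indeterminate form.

Combine fractions or rationalize to convert ∞-∞ to 0/0 form:
  lim(x→0) 5/(x) - 5/tan(x) = 0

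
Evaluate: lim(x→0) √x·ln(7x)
This is a 0·∞ indeterminate form.

Rewrite 0·∞ as a quotient (0/0 or ∞/∞ form), then apply L'Hôpital's rule:
  lim(x→0) √x·ln(7x) = 0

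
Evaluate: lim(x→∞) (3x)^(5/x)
This is an exponential indeterminate form.

For exponential indeterminate forms, take the natural log:
  Let L = lim(x→∞) (3x)^(5/x)
  Then ln(L) = lim(x→∞) [exponent × ln(base)]
  Evaluate using L'Hôpital or standard limits, then exponentiate.
  L = 1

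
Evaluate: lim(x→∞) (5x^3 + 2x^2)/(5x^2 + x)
This is an ∞/∞ indeterminate form.

Apply L'Hôpital's rule: differentiate numerator and denominator separately.
  f(x) = 5·x^3 + 2·x^2   ⇒   f'(x) = 15·x^2 + 4·x
  g(x) = 5·x^2 + x   ⇒   g'(x) = 10·x + 1
  lim(x→∞) f'(x)/g'(x) = lim(x→∞) (15·x^2 + 4·x)/(10·x + 1)
  = ∞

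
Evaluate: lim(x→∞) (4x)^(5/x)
This is an exponential indeterminate form.

For exponential indeterminate forms, take the natural log:
  Let L = lim(x→∞) (4x)^(5/x)
  Then ln(L) = lim(x→∞) [exponent × ln(base)]
  Evaluate using L'Hôpital or standard limits, then exponentiate.
  L = 1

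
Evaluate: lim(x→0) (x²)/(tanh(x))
This is a 0/0 indeterminate form.

Apply L'Hôpital's rule: differentiate numerator and denominator separately.
  f(x) = x^2   ⇒   f'(x) = 2·x
  g(x) = tanh(x)   ⇒   g'(x) = 1 - tanh(x)^2
  lim(x→0) f'(x)/g'(x) = lim(x→0) (2·x)/(1 - tanh(x)^2)
  = 0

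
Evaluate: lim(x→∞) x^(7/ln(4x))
This is an exponential indeterminate form.

For exponential indeterminate forms, take the natural log:
  Let L = lim(x→∞) x^(7/ln(4x))
  Then ln(L) = lim(x→∞) [exponent × ln(base)]
  Evaluate using L'Hôpital or standard limits, then exponentiate.
  L = e^(7)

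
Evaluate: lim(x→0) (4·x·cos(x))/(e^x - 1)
This is a 0/0 indeterminate form.

Apply L'Hôpital's rule: differentiate numerator and denominator separately.
  f(x) = 4·x·cos(x)   ⇒   f'(x) = -4·x·sin(x) + 4·cos(x)
  g(x) = e^(x) - 1   ⇒   g'(x) = e^(x)
  lim(x→0) f'(x)/g'(x) = lim(x→0) (-4·x·sin(x) + 4·cos(x))/(e^(x))
  = 4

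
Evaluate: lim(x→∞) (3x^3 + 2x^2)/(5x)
This is an ∞/∞ indeterminate form.

Apply L'Hôpital's rule: differentiate numerator and denominator separately.
  f(x) = 3·x^3 + 2·x^2   ⇒   f'(x) = 9·x^2 + 4·x
  g(x) = 5·x   ⇒   g'(x) = 5
  lim(x→∞) f'(x)/g'(x) = lim(x→∞) (9·x^2 + 4·x)/(5)
  = ∞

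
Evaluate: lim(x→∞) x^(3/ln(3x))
This is an exponential indeterminate form.

For exponential indeterminate forms, take the natural log:
  Let L = lim(x→∞) x^(3/ln(3x))
  Then ln(L) = lim(x→∞) [exponent × ln(base)]
  Evaluate using L'Hôpital or standard limits, then exponentiate.
  L = e^(3)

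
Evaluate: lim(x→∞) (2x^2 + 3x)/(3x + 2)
This is an ∞/∞ indeterminate form.

Apply L'Hôpital's rule: differentiate numerator and denominator separately.
  f(x) = 2·x^2 + 3·x   ⇒   f'(x) = 4·x + 3
  g(x) = 3·x + 2   ⇒   g'(x) = 3
  lim(x→∞) f'(x)/g'(x) = lim(x→∞) (4·x + 3)/(3)
  = ∞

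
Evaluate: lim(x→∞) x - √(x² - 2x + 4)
This is an ∞-∞ indeterminate form.

Combine fractions or rationalize to convert ∞-∞ to 0/0 form:
  lim(x→∞) x - √(x² - 2x + 4) = 1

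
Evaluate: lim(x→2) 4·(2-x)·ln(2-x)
This is a 0·∞ indeterminate form.

Rewrite 0·∞ as a quotient (0/0 or ∞/∞ form), then apply L'Hôpital's rule:
  lim(x→2) 4·(2-x)·ln(2-x) = 0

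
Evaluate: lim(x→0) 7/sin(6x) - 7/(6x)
This is an ∞-∞ indeterminate form.

Combine fractions or rationalize to convert ∞-∞ to 0/0 form:
  lim(x→0) 7/sin(6x) - 7/(6x) = 0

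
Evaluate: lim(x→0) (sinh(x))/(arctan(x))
This is a 0/0 indeterminate form.

Apply L'Hôpital's rule: differentiate numerator and denominator separately.
  f(x) = sinh(x)   ⇒   f'(x) = cosh(x)
  g(x) = atan(x)   ⇒   g'(x) = 1/(x^2 + 1)
  lim(x→0) f'(x)/g'(x) = lim(x→0) (cosh(x))/(1/(x^2 + 1))
  = 1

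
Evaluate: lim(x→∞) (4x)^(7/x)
This is an exponential indeterminate form.

For exponential indeterminate forms, take the natural log:
  Let L = lim(x→∞) (4x)^(7/x)
  Then ln(L) = lim(x→∞) [exponent × ln(base)]
  Evaluate using L'Hôpital or standard limits, then exponentiate.
  L = 1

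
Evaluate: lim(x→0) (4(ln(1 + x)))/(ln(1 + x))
This is a 0/0 indeterminate form.

Apply L'Hôpital's rule: differentiate numerator and denominator separately.
  f(x) = 4·ln(x + 1)   ⇒   f'(x) = 4/(x + 1)
  g(x) = ln(x + 1)   ⇒   g'(x) = 1/(x + 1)
  lim(x→0) f'(x)/g'(x) = lim(x→0) (4/(x + 1))/(1/(x + 1))
  = 4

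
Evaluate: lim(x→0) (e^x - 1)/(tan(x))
This is a 0/0 indeterminate form.

Apply L'Hôpital's rule: differentiate numerator and denominator separately.
  f(x) = e^(x) - 1   ⇒   f'(x) = e^(x)
  g(x) = tan(x)   ⇒   g'(x) = tan(x)^2 + 1
  lim(x→0) f'(x)/g'(x) = lim(x→0) (e^(x))/(tan(x)^2 + 1)
  = 1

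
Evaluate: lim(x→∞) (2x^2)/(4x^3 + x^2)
This is an ∞/∞ indeterminate form.

Apply L'Hôpital's rule: differentiate numerator and denominator separately.
  f(x) = 2·x^2   ⇒   f'(x) = 4·x
  g(x) = 4·x^3 + x^2   ⇒   g'(x) = 12·x^2 + 2·x
  lim(x→∞) f'(x)/g'(x) = lim(x→∞) (4·x)/(12·x^2 + 2·x)
  = 0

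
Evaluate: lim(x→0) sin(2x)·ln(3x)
This is a 0·∞ indeterminate form.

Rewrite 0·∞ as a quotient (0/0 or ∞/∞ form), then apply L'Hôpital's rule:
  lim(x→0) sin(2x)·ln(3x) = 0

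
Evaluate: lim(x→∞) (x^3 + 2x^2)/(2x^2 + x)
This is an ∞/∞ indeterminate form.

Apply L'Hôpital's rule: differentiate numerator and denominator separately.
  f(x) = x^3 + 2·x^2   ⇒   f'(x) = 3·x^2 + 4·x
  g(x) = 2·x^2 + x   ⇒   g'(x) = 4·x + 1
  lim(x→∞) f'(x)/g'(x) = lim(x→∞) (3·x^2 + 4·x)/(4·x + 1)
  = ∞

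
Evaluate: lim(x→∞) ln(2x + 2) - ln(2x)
This is an ∞-∞ indeterminate form.

Combine fractions or rationalize to convert ∞-∞ to 0/0 form:
  lim(x→∞) ln(2x + 2) - ln(2x) = 0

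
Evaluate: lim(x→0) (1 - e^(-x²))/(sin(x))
This is a 0/0 indeterminate form.

Apply L'Hôpital's rule: differentiate numerator and denominator separately.
  f(x) = 1 - e^(-x^2)   ⇒   f'(x) = 2·x·e^(-x^2)
  g(x) = sin(x)   ⇒   g'(x) = cos(x)
  lim(x→0) f'(x)/g'(x) = lim(x→0) (2·x·e^(-x^2))/(cos(x))
  = 0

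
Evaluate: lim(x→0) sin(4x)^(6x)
This is an exponential indeterminate form.

For exponential indeterminate forms, take the natural log:
  Let L = lim(x→0) sin(4x)^(6x)
  Then ln(L) = lim(x→0) [exponent × ln(base)]
  Evaluate using L'Hôpital or standard limits, then exponentiate.
  L = 1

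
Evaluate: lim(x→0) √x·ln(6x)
This is a 0·∞ indeterminate form.

Rewrite 0·∞ as a quotient (0/0 or ∞/∞ form), then apply L'Hôpital's rule:
  lim(x→0) √x·ln(6x) = 0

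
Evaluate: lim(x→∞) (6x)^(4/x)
This is an exponential indeterminate form.

For exponential indeterminate forms, take the natural log:
  Let L = lim(x→∞) (6x)^(4/x)
  Then ln(L) = lim(x→∞) [exponent × ln(base)]
  Evaluate using L'Hôpital or standard limits, then exponentiate.
  L = 1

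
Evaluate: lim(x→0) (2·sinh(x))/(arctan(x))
This is a 0/0 indeterminate form.

Apply L'Hôpital's rule: differentiate numerator and denominator separately.
  f(x) = 2·sinh(x)   ⇒   f'(x) = 2·cosh(x)
  g(x) = atan(x)   ⇒   g'(x) = 1/(x^2 + 1)
  lim(x→0) f'(x)/g'(x) = lim(x→0) (2·cosh(x))/(1/(x^2 + 1))
  = 2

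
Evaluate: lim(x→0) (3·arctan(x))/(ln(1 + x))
This is a 0/0 indeterminate form.

Apply L'Hôpital's rule: differentiate numerator and denominator separately.
  f(x) = 3·atan(x)   ⇒   f'(x) = 3/(x^2 + 1)
  g(x) = ln(x + 1)   ⇒   g'(x) = 1/(x + 1)
  lim(x→0) f'(x)/g'(x) = lim(x→0) (3/(x^2 + 1))/(1/(x + 1))
  = 3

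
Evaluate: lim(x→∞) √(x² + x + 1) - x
This is an ∞-∞ indeterminate form.

Combine fractions or rationalize to convert ∞-∞ to 0/0 form:
  lim(x→∞) √(x² + x + 1) - x = 1/2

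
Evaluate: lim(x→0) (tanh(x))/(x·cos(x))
This is a 0/0 indeterminate form.

Apply L'Hôpital's rule: differentiate numerator and denominator separately.
  f(x) = tanh(x)   ⇒   f'(x) = 1 - tanh(x)^2
  g(x) = x·cos(x)   ⇒   g'(x) = -x·sin(x) + cos(x)
  lim(x→0) f'(x)/g'(x) = lim(x→0) (1 - tanh(x)^2)/(-x·sin(x) + cos(x))
  = 1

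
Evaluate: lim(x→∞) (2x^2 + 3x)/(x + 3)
This is an ∞/∞ indeterminate form.

Apply L'Hôpital's rule: differentiate numerator and denominator separately.
  f(x) = 2·x^2 + 3·x   ⇒   f'(x) = 4·x + 3
  g(x) = x + 3   ⇒   g'(x) = 1
  lim(x→∞) f'(x)/g'(x) = lim(x→∞) (4·x + 3)/(1)
  = ∞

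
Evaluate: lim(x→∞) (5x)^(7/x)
This is an exponential indeterminate form.

For exponential indeterminate forms, take the natural log:
  Let L = lim(x→∞) (5x)^(7/x)
  Then ln(L) = lim(x→∞) [exponent × ln(base)]
  Evaluate using L'Hôpital or standard limits, then exponentiate.
  L = 1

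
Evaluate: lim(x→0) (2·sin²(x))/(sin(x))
This is a 0/0 indeterminate form.

Apply L'Hôpital's rule: differentiate numerator and denominator separately.
  f(x) = 2·sin(x)^2   ⇒   f'(x) = 4·sin(x)·cos(x)
  g(x) = sin(x)   ⇒   g'(x) = cos(x)
  lim(x→0) f'(x)/g'(x) = lim(x→0) (4·sin(x)·cos(x))/(cos(x))
  = 0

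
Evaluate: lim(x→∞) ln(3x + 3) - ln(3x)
This is an ∞-∞ indeterminate form.

Combine fractions or rationalize to convert ∞-∞ to 0/0 form:
  lim(x→∞) ln(3x + 3) - ln(3x) = 0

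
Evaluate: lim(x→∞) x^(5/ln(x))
This is an exponential indeterminate form.

For exponential indeterminate forms, take the natural log:
  Let L = lim(x→∞) x^(5/ln(x))
  Then ln(L) = lim(x→∞) [exponent × ln(base)]
  Evaluate using L'Hôpital or standard limits, then exponentiate.
  L = e^(5)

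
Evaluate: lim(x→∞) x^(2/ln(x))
This is an exponential indeterminate form.

For exponential indeterminate forms, take the natural log:
  Let L = lim(x→∞) x^(2/ln(x))
  Then ln(L) = lim(x→∞) [exponent × ln(base)]
  Evaluate using L'Hôpital or standard limits, then exponentiate.
  L = e²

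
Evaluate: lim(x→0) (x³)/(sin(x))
This is a 0/0 indeterminate form.

Apply L'Hôpital's rule: differentiate numerator and denominator separately.
  f(x) = x^3   ⇒   f'(x) = 3·x^2
  g(x) = sin(x)   ⇒   g'(x) = cos(x)
  lim(x→0) f'(x)/g'(x) = lim(x→0) (3·x^2)/(cos(x))
  = 0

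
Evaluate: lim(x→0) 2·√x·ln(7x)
This is a 0·∞ indeterminate form.

Rewrite 0·∞ as a quotient (0/0 or ∞/∞ form), then apply L'Hôpital's rule:
  lim(x→0) 2·√x·ln(7x) = 0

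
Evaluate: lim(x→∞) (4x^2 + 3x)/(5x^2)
This is an ∞/∞ indeterminate form.

Apply L'Hôpital's rule: differentiate numerator and denominator separately.
  f(x) = 4·x^2 + 3·x   ⇒   f'(x) = 8·x + 3
  g(x) = 5·x^2   ⇒   g'(x) = 10·x
  lim(x→∞) f'(x)/g'(x) = lim(x→∞) (8·x + 3)/(10·x)
  = 4/5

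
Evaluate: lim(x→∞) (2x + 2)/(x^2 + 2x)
This is an ∞/∞ indeterminate form.

Apply L'Hôpital's rule: differentiate numerator and denominator separately.
  f(x) = 2·x + 2   ⇒   f'(x) = 2
  g(x) = x^2 + 2·x   ⇒   g'(x) = 2·x + 2
  lim(x→∞) f'(x)/g'(x) = lim(x→∞) (2)/(2·x + 2)
  = 0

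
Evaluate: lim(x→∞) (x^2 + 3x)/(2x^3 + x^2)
This is an ∞/∞ indeterminate form.

Apply L'Hôpital's rule: differentiate numerator and denominator separately.
  f(x) = x^2 + 3·x   ⇒   f'(x) = 2·x + 3
  g(x) = 2·x^3 + x^2   ⇒   g'(x) = 6·x^2 + 2·x
  lim(x→∞) f'(x)/g'(x) = lim(x→∞) (2·x + 3)/(6·x^2 + 2·x)
  = 0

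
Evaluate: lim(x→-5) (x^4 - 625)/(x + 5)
This is a standard limit.

Factor or rationalize the expression:
  lim(x→-5) (x^4 - 625)/(x + 5) = -500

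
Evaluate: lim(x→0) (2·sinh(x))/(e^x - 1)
This is a 0/0 indeterminate form.

Apply L'Hôpital's rule: differentiate numerator and denominator separately.
  f(x) = 2·sinh(x)   ⇒   f'(x) = 2·cosh(x)
  g(x) = e^(x) - 1   ⇒   g'(x) = e^(x)
  lim(x→0) f'(x)/g'(x) = lim(x→0) (2·cosh(x))/(e^(x))
  = 2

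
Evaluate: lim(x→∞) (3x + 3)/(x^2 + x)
This is an ∞/∞ indeterminate form.

Apply L'Hôpital's rule: differentiate numerator and denominator separately.
  f(x) = 3·x + 3   ⇒   f'(x) = 3
  g(x) = x^2 + x   ⇒   g'(x) = 2·x + 1
  lim(x→∞) f'(x)/g'(x) = lim(x→∞) (3)/(2·x + 1)
  = 0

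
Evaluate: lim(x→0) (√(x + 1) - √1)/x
This is a standard limit.

Factor or rationalize the expression:
  lim(x→0) (√(x + 1) - √1)/x = 1/2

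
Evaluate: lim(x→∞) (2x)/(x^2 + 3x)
This is an ∞/∞ indeterminate form.

Apply L'Hôpital's rule: differentiate numerator and denominator separately.
  f(x) = 2·x   ⇒   f'(x) = 2
  g(x) = x^2 + 3·x   ⇒   g'(x) = 2·x + 3
  lim(x→∞) f'(x)/g'(x) = lim(x→∞) (2)/(2·x + 3)
  = 0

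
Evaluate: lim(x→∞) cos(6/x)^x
This is an exponential indeterminate form.

For exponential indeterminate forms, take the natural log:
  Let L = lim(x→∞) cos(6/x)^x
  Then ln(L) = lim(x→∞) [exponent × ln(base)]
  Evaluate using L'Hôpital or standard limits, then exponentiate.
  L = 1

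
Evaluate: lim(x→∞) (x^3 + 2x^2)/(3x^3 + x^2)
This is an ∞/∞ indeterminate form.

Apply L'Hôpital's rule: differentiate numerator and denominator separately.
  f(x) = x^3 + 2·x^2   ⇒   f'(x) = 3·x^2 + 4·x
  g(x) = 3·x^3 + x^2   ⇒   g'(x) = 9·x^2 + 2·x
  lim(x→∞) f'(x)/g'(x) = lim(x→∞) (3·x^2 + 4·x)/(9·x^2 + 2·x)
  = 1/3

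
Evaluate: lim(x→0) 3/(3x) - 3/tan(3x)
This is an ∞-∞ indeterminate form.

Combine fractions or rationalize to convert ∞-∞ to 0/0 form:
  lim(x→0) 3/(3x) - 3/tan(3x) = 0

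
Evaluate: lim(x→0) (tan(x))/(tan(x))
This is a 0/0 indeterminate form.

Apply L'Hôpital's rule: differentiate numerator and denominator separately.
  f(x) = tan(x)   ⇒   f'(x) = tan(x)^2 + 1
  g(x) = tan(x)   ⇒   g'(x) = tan(x)^2 + 1
  lim(x→0) f'(x)/g'(x) = lim(x→0) (tan(x)^2 + 1)/(tan(x)^2 + 1)
  = 1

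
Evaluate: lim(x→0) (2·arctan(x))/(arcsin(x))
This is a 0/0 indeterminate form.

Apply L'Hôpital's rule: differentiate numerator and denominator separately.
  f(x) = 2·atan(x)   ⇒   f'(x) = 2/(x^2 + 1)
  g(x) = asin(x)   ⇒   g'(x) = 1/sqrt(1 - x^2)
  lim(x→0) f'(x)/g'(x) = lim(x→0) (2/(x^2 + 1))/(1/sqrt(1 - x^2))
  = 2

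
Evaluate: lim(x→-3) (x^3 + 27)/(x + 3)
This is a standard limit.

Factor or rationalize the expression:
  lim(x→-3) (x^3 + 27)/(x + 3) = 27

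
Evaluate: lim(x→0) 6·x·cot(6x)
This is a 0·∞ indeterminate form.

Rewrite 0·∞ as a quotient (0/0 or ∞/∞ form), then apply L'Hôpital's rule:
  lim(x→0) 6·x·cot(6x) = 1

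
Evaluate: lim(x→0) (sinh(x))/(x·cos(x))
This is a 0/0 indeterminate form.

Apply L'Hôpital's rule: differentiate numerator and denominator separately.
  f(x) = sinh(x)   ⇒   f'(x) = cosh(x)
  g(x) = x·cos(x)   ⇒   g'(x) = -x·sin(x) + cos(x)
  lim(x→0) f'(x)/g'(x) = lim(x→0) (cosh(x))/(-x·sin(x) + cos(x))
  = 1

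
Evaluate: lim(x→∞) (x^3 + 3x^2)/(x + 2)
This is an ∞/∞ indeterminate form.

Apply L'Hôpital's rule: differentiate numerator and denominator separately.
  f(x) = x^3 + 3·x^2   ⇒   f'(x) = 3·x^2 + 6·x
  g(x) = x + 2   ⇒   g'(x) = 1
  lim(x→∞) f'(x)/g'(x) = lim(x→∞) (3·x^2 + 6·x)/(1)
  = ∞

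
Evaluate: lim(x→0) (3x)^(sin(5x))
This is an exponential indeterminate form.

For exponential indeterminate forms, take the natural log:
  Let L = lim(x→0) (3x)^(sin(5x))
  Then ln(L) = lim(x→0) [exponent × ln(base)]
  Evaluate using L'Hôpital or standard limits, then exponentiate.
  L = 1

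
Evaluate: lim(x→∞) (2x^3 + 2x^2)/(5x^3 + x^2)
This is an ∞/∞ indeterminate form.

Apply L'Hôpital's rule: differentiate numerator and denominator separately.
  f(x) = 2·x^3 + 2·x^2   ⇒   f'(x) = 6·x^2 + 4·x
  g(x) = 5·x^3 + x^2   ⇒   g'(x) = 15·x^2 + 2·x
  lim(x→∞) f'(x)/g'(x) = lim(x→∞) (6·x^2 + 4·x)/(15·x^2 + 2·x)
  = 2/5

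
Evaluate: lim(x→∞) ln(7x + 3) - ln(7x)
This is an ∞-∞ indeterminate form.

Combine fractions or rationalize to convert ∞-∞ to 0/0 form:
  lim(x→∞) ln(7x + 3) - ln(7x) = 0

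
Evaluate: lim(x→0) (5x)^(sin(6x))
This is an exponential indeterminate form.

For exponential indeterminate forms, take the natural log:
  Let L = lim(x→0) (5x)^(sin(6x))
  Then ln(L) = lim(x→0) [exponent × ln(base)]
  Evaluate using L'Hôpital or standard limits, then exponentiate.
  L = 1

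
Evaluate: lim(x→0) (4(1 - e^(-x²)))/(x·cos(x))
This is a 0/0 indeterminate form.

Apply L'Hôpital's rule: differentiate numerator and denominator separately.
  f(x) = 4 - 4·e^(-x^2)   ⇒   f'(x) = 8·x·e^(-x^2)
  g(x) = x·cos(x)   ⇒   g'(x) = -x·sin(x) + cos(x)
  lim(x→0) f'(x)/g'(x) = lim(x→0) (8·x·e^(-x^2))/(-x·sin(x) + cos(x))
  = 0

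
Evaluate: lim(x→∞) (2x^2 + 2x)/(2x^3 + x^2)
This is an ∞/∞ indeterminate form.

Apply L'Hôpital's rule: differentiate numerator and denominator separately.
  f(x) = 2·x^2 + 2·x   ⇒   f'(x) = 4·x + 2
  g(x) = 2·x^3 + x^2   ⇒   g'(x) = 6·x^2 + 2·x
  lim(x→∞) f'(x)/g'(x) = lim(x→∞) (4·x + 2)/(6·x^2 + 2·x)
  = 0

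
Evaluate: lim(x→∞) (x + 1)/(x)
This is an ∞/∞ indeterminate form.

Apply L'Hôpital's rule: differentiate numerator and denominator separately.
  f(x) = x + 1   ⇒   f'(x) = 1
  g(x) = x   ⇒   g'(x) = 1
  lim(x→∞) f'(x)/g'(x) = lim(x→∞) (1)/(1)
  = 1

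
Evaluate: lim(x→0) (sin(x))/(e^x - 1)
This is a 0/0 indeterminate form.

Apply L'Hôpital's rule: differentiate numerator and denominator separately.
  f(x) = sin(x)   ⇒   f'(x) = cos(x)
  g(x) = e^(x) - 1   ⇒   g'(x) = e^(x)
  lim(x→0) f'(x)/g'(x) = lim(x→0) (cos(x))/(e^(x))
  = 1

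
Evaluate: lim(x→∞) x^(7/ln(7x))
This is an exponential indeterminate form.

For exponential indeterminate forms, take the natural log:
  Let L = lim(x→∞) x^(7/ln(7x))
  Then ln(L) = lim(x→∞) [exponent × ln(base)]
  Evaluate using L'Hôpital or standard limits, then exponentiate.
  L = e^(7)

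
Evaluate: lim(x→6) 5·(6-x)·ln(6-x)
This is a 0·∞ indeterminate form.

Rewrite 0·∞ as a quotient (0/0 or ∞/∞ form), then apply L'Hôpital's rule:
  lim(x→6) 5·(6-x)·ln(6-x) = 0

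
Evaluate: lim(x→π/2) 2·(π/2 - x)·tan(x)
This is a 0·∞ indeterminate form.

Rewrite 0·∞ as a quotient (0/0 or ∞/∞ form), then apply L'Hôpital's rule:
  lim(x→π/2) 2·(π/2 - x)·tan(x) = 2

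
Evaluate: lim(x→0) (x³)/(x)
This is a 0/0 indeterminate form.

Apply L'Hôpital's rule: differentiate numerator and denominator separately.
  f(x) = x^3   ⇒   f'(x) = 3·x^2
  g(x) = x   ⇒   g'(x) = 1
  lim(x→0) f'(x)/g'(x) = lim(x→0) (3·x^2)/(1)
  = 0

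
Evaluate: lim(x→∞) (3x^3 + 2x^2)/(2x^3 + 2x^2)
This is an ∞/∞ indeterminate form.

Apply L'Hôpital's rule: differentiate numerator and denominator separately.
  f(x) = 3·x^3 + 2·x^2   ⇒   f'(x) = 9·x^2 + 4·x
  g(x) = 2·x^3 + 2·x^2   ⇒   g'(x) = 6·x^2 + 4·x
  lim(x→∞) f'(x)/g'(x) = lim(x→∞) (9·x^2 + 4·x)/(6·x^2 + 4·x)
  = 3/2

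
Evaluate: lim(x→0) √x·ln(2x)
This is a 0·∞ indeterminate form.

Rewrite 0·∞ as a quotient (0/0 or ∞/∞ form), then apply L'Hôpital's rule:
  lim(x→0) √x·ln(2x) = 0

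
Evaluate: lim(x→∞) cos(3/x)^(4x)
This is an exponential indeterminate form.

For exponential indeterminate forms, take the natural log:
  Let L = lim(x→∞) cos(3/x)^(4x)
  Then ln(L) = lim(x→∞) [exponent × ln(base)]
  Evaluate using L'Hôpital or standard limits, then exponentiate.
  L = 1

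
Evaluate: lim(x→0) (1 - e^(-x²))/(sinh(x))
This is a 0/0 indeterminate form.

Apply L'Hôpital's rule: differentiate numerator and denominator separately.
  f(x) = 1 - e^(-x^2)   ⇒   f'(x) = 2·x·e^(-x^2)
  g(x) = sinh(x)   ⇒   g'(x) = cosh(x)
  lim(x→0) f'(x)/g'(x) = lim(x→0) (2·x·e^(-x^2))/(cosh(x))
  = 0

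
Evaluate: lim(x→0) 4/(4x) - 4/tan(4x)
This is an ∞-∞ indeterminate form.

Combine fractions or rationalize to convert ∞-∞ to 0/0 form:
  lim(x→0) 4/(4x) - 4/tan(4x) = 0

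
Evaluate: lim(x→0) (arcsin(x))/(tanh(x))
This is a 0/0 indeterminate form.

Apply L'Hôpital's rule: differentiate numerator and denominator separately.
  f(x) = asin(x)   ⇒   f'(x) = 1/sqrt(1 - x^2)
  g(x) = tanh(x)   ⇒   g'(x) = 1 - tanh(x)^2
  lim(x→0) f'(x)/g'(x) = lim(x→0) (1/sqrt(1 - x^2))/(1 - tanh(x)^2)
  = 1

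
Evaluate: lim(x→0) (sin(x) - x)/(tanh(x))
This is a 0/0 indeterminate form.

Apply L'Hôpital's rule: differentiate numerator and denominator separately.
  f(x) = -x + sin(x)   ⇒   f'(x) = cos(x) - 1
  g(x) = tanh(x)   ⇒   g'(x) = 1 - tanh(x)^2
  lim(x→0) f'(x)/g'(x) = lim(x→0) (cos(x) - 1)/(1 - tanh(x)^2)
  = 0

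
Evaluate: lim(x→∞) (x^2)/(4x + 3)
This is an ∞/∞ indeterminate form.

Apply L'Hôpital's rule: differentiate numerator and denominator separately.
  f(x) = x^2   ⇒   f'(x) = 2·x
  g(x) = 4·x + 3   ⇒   g'(x) = 4
  lim(x→∞) f'(x)/g'(x) = lim(x→∞) (2·x)/(4)
  = ∞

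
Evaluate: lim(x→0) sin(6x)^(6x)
This is an exponential indeterminate form.

For exponential indeterminate forms, take the natural log:
  Let L = lim(x→0) sin(6x)^(6x)
  Then ln(L) = lim(x→0) [exponent × ln(base)]
  Evaluate using L'Hôpital or standard limits, then exponentiate.
  L = 1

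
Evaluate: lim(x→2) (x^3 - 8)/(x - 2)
This is a standard limit.

Factor or rationalize the expression:
  lim(x→2) (x^3 - 8)/(x - 2) = 12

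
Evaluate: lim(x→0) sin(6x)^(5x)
This is an exponential indeterminate form.

For exponential indeterminate forms, take the natural log:
  Let L = lim(x→0) sin(6x)^(5x)
  Then ln(L) = lim(x→0) [exponent × ln(base)]
  Evaluate using L'Hôpital or standard limits, then exponentiate.
  L = 1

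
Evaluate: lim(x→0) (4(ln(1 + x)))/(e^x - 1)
This is a 0/0 indeterminate form.

Apply L'Hôpital's rule: differentiate numerator and denominator separately.
  f(x) = 4·ln(x + 1)   ⇒   f'(x) = 4/(x + 1)
  g(x) = e^(x) - 1   ⇒   g'(x) = e^(x)
  lim(x→0) f'(x)/g'(x) = lim(x→0) (4/(x + 1))/(e^(x))
  = 4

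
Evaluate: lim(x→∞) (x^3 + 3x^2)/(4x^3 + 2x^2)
This is an ∞/∞ indeterminate form.

Apply L'Hôpital's rule: differentiate numerator and denominator separately.
  f(x) = x^3 + 3·x^2   ⇒   f'(x) = 3·x^2 + 6·x
  g(x) = 4·x^3 + 2·x^2   ⇒   g'(x) = 12·x^2 + 4·x
  lim(x→∞) f'(x)/g'(x) = lim(x→∞) (3·x^2 + 6·x)/(12·x^2 + 4·x)
  = 1/4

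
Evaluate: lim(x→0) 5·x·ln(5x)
This is a 0·∞ indeterminate form.

Rewrite 0·∞ as a quotient (0/0 or ∞/∞ form), then apply L'Hôpital's rule:
  lim(x→0) 5·x·ln(5x) = 0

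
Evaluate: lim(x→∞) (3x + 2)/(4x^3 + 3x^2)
This is an ∞/∞ indeterminate form.

Apply L'Hôpital's rule: differentiate numerator and denominator separately.
  f(x) = 3·x + 2   ⇒   f'(x) = 3
  g(x) = 4·x^3 + 3·x^2   ⇒   g'(x) = 12·x^2 + 6·x
  lim(x→∞) f'(x)/g'(x) = lim(x→∞) (3)/(12·x^2 + 6·x)
  = 0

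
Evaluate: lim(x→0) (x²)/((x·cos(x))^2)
This is a 0/0 indeterminate form.

Apply L'Hôpital's rule: differentiate numerator and denominator separately.
  f(x) = x^2   ⇒   f'(x) = 2·x
  g(x) = x^2·cos(x)^2   ⇒   g'(x) = -2·x^2·sin(x)·cos(x) + 2·x·cos(x)^2
  lim(x→0) f'(x)/g'(x) = lim(x→0) (2·x)/(-2·x^2·sin(x)·cos(x) + 2·x·cos(x)^2)
  = 1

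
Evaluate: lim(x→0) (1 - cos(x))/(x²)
This is a 0/0 indeterminate form.

Apply L'Hôpital's rule: differentiate numerator and denominator separately.
  f(x) = 1 - cos(x)   ⇒   f'(x) = sin(x)
  g(x) = x^2   ⇒   g'(x) = 2·x
  lim(x→0) f'(x)/g'(x) = lim(x→0) (sin(x))/(2·x)
  = 1/2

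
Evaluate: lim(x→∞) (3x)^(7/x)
This is an exponential indeterminate form.

For exponential indeterminate forms, take the natural log:
  Let L = lim(x→∞) (3x)^(7/x)
  Then ln(L) = lim(x→∞) [exponent × ln(base)]
  Evaluate using L'Hôpital or standard limits, then exponentiate.
  L = 1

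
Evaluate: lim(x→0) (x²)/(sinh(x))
This is a 0/0 indeterminate form.

Apply L'Hôpital's rule: differentiate numerator and denominator separately.
  f(x) = x^2   ⇒   f'(x) = 2·x
  g(x) = sinh(x)   ⇒   g'(x) = cosh(x)
  lim(x→0) f'(x)/g'(x) = lim(x→0) (2·x)/(cosh(x))
  = 0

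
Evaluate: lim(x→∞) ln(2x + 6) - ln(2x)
This is an ∞-∞ indeterminate form.

Combine fractions or rationalize to convert ∞-∞ to 0/0 form:
  lim(x→∞) ln(2x + 6) - ln(2x) = 0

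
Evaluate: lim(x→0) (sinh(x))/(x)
This is a 0/0 indeterminate form.

Apply L'Hôpital's rule: differentiate numerator and denominator separately.
  f(x) = sinh(x)   ⇒   f'(x) = cosh(x)
  g(x) = x   ⇒   g'(x) = 1
  lim(x→0) f'(x)/g'(x) = lim(x→0) (cosh(x))/(1)
  = 1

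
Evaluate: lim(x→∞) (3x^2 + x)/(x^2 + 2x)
This is an ∞/∞ indeterminate form.

Apply L'Hôpital's rule: differentiate numerator and denominator separately.
  f(x) = 3·x^2 + x   ⇒   f'(x) = 6·x + 1
  g(x) = x^2 + 2·x   ⇒   g'(x) = 2·x + 2
  lim(x→∞) f'(x)/g'(x) = lim(x→∞) (6·x + 1)/(2·x + 2)
  = 3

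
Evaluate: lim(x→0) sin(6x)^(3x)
This is an exponential indeterminate form.

For exponential indeterminate forms, take the natural log:
  Let L = lim(x→0) sin(6x)^(3x)
  Then ln(L) = lim(x→0) [exponent × ln(base)]
  Evaluate using L'Hôpital or standard limits, then exponentiate.
  L = 1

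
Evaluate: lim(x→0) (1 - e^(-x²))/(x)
This is a 0/0 indeterminate form.

Apply L'Hôpital's rule: differentiate numerator and denominator separately.
  f(x) = 1 - e^(-x^2)   ⇒   f'(x) = 2·x·e^(-x^2)
  g(x) = x   ⇒   g'(x) = 1
  lim(x→0) f'(x)/g'(x) = lim(x→0) (2·x·e^(-x^2))/(1)
  = 0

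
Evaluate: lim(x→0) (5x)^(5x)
This is an exponential indeterminate form.

For exponential indeterminate forms, take the natural log:
  Let L = lim(x→0) (5x)^(5x)
  Then ln(L) = lim(x→0) [exponent × ln(base)]
  Evaluate using L'Hôpital or standard limits, then exponentiate.
  L = 1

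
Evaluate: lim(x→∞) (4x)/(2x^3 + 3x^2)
This is an ∞/∞ indeterminate form.

Apply L'Hôpital's rule: differentiate numerator and denominator separately.
  f(x) = 4·x   ⇒   f'(x) = 4
  g(x) = 2·x^3 + 3·x^2   ⇒   g'(x) = 6·x^2 + 6·x
  lim(x→∞) f'(x)/g'(x) = lim(x→∞) (4)/(6·x^2 + 6·x)
  = 0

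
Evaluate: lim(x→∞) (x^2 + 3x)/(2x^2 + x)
This is an ∞/∞ indeterminate form.

Apply L'Hôpital's rule: differentiate numerator and denominator separately.
  f(x) = x^2 + 3·x   ⇒   f'(x) = 2·x + 3
  g(x) = 2·x^2 + x   ⇒   g'(x) = 4·x + 1
  lim(x→∞) f'(x)/g'(x) = lim(x→∞) (2·x + 3)/(4·x + 1)
  = 1/2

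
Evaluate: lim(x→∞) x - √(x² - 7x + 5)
This is an ∞-∞ indeterminate form.

Combine fractions or rationalize to convert ∞-∞ to 0/0 form:
  lim(x→∞) x - √(x² - 7x + 5) = 7/2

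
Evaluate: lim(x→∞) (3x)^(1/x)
This is an exponential indeterminate form.

For exponential indeterminate forms, take the natural log:
  Let L = lim(x→∞) (3x)^(1/x)
  Then ln(L) = lim(x→∞) [exponent × ln(base)]
  Evaluate using L'Hôpital or standard limits, then exponentiate.
  L = 1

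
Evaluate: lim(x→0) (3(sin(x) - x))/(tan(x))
This is a 0/0 indeterminate form.

Apply L'Hôpital's rule: differentiate numerator and denominator separately.
  f(x) = -3·x + 3·sin(x)   ⇒   f'(x) = 3·cos(x) - 3
  g(x) = tan(x)   ⇒   g'(x) = tan(x)^2 + 1
  lim(x→0) f'(x)/g'(x) = lim(x→0) (3·cos(x) - 3)/(tan(x)^2 + 1)
  = 0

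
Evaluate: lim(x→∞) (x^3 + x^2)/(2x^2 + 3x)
This is an ∞/∞ indeterminate form.

Apply L'Hôpital's rule: differentiate numerator and denominator separately.
  f(x) = x^3 + x^2   ⇒   f'(x) = 3·x^2 + 2·x
  g(x) = 2·x^2 + 3·x   ⇒   g'(x) = 4·x + 3
  lim(x→∞) f'(x)/g'(x) = lim(x→∞) (3·x^2 + 2·x)/(4·x + 3)
  = ∞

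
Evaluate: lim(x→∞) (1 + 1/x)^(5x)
This is an exponential indeterminate form.

For exponential indeterminate forms, take the natural log:
  Let L = lim(x→∞) (1 + 1/x)^(5x)
  Then ln(L) = lim(x→∞) [exponent × ln(base)]
  Evaluate using L'Hôpital or standard limits, then exponentiate.
  L = e^(5)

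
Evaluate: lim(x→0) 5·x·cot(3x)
This is a 0·∞ indeterminate form.

Rewrite 0·∞ as a quotient (0/0 or ∞/∞ form), then apply L'Hôpital's rule:
  lim(x→0) 5·x·cot(3x) = 5/3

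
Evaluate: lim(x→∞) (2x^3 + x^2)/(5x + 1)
This is an ∞/∞ indeterminate form.

Apply L'Hôpital's rule: differentiate numerator and denominator separately.
  f(x) = 2·x^3 + x^2   ⇒   f'(x) = 6·x^2 + 2·x
  g(x) = 5·x + 1   ⇒   g'(x) = 5
  lim(x→∞) f'(x)/g'(x) = lim(x→∞) (6·x^2 + 2·x)/(5)
  = ∞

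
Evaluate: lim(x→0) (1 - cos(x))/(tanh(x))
This is a 0/0 indeterminate form.

Apply L'Hôpital's rule: differentiate numerator and denominator separately.
  f(x) = 1 - cos(x)   ⇒   f'(x) = sin(x)
  g(x) = tanh(x)   ⇒   g'(x) = 1 - tanh(x)^2
  lim(x→0) f'(x)/g'(x) = lim(x→0) (sin(x))/(1 - tanh(x)^2)
  = 0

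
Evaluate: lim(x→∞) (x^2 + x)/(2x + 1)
This is an ∞/∞ indeterminate form.

Apply L'Hôpital's rule: differentiate numerator and denominator separately.
  f(x) = x^2 + x   ⇒   f'(x) = 2·x + 1
  g(x) = 2·x + 1   ⇒   g'(x) = 2
  lim(x→∞) f'(x)/g'(x) = lim(x→∞) (2·x + 1)/(2)
  = ∞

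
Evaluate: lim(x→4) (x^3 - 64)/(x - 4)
This is a standard limit.

Factor or rationalize the expression:
  lim(x→4) (x^3 - 64)/(x - 4) = 48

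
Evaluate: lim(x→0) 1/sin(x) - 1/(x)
This is an ∞-∞ indeterminate form.

Combine fractions or rationalize to convert ∞-∞ to 0/0 form:
  lim(x→0) 1/sin(x) - 1/(x) = 0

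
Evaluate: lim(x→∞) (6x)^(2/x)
This is an exponential indeterminate form.

For exponential indeterminate forms, take the natural log:
  Let L = lim(x→∞) (6x)^(2/x)
  Then ln(L) = lim(x→∞) [exponent × ln(base)]
  Evaluate using L'Hôpital or standard limits, then exponentiate.
  L = 1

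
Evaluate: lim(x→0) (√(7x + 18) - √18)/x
This is a standard limit.

Factor or rationalize the expression:
  lim(x→0) (√(7x + 18) - √18)/x = 7·sqrt(2)/12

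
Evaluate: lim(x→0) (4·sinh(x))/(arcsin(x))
This is a 0/0 indeterminate form.

Apply L'Hôpital's rule: differentiate numerator and denominator separately.
  f(x) = 4·sinh(x)   ⇒   f'(x) = 4·cosh(x)
  g(x) = asin(x)   ⇒   g'(x) = 1/sqrt(1 - x^2)
  lim(x→0) f'(x)/g'(x) = lim(x→0) (4·cosh(x))/(1/sqrt(1 - x^2))
  = 4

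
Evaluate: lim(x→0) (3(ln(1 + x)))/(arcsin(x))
This is a 0/0 indeterminate form.

Apply L'Hôpital's rule: differentiate numerator and denominator separately.
  f(x) = 3·ln(x + 1)   ⇒   f'(x) = 3/(x + 1)
  g(x) = asin(x)   ⇒   g'(x) = 1/sqrt(1 - x^2)
  lim(x→0) f'(x)/g'(x) = lim(x→0) (3/(x + 1))/(1/sqrt(1 - x^2))
  = 3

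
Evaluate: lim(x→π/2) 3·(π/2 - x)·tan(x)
This is a 0·∞ indeterminate form.

Rewrite 0·∞ as a quotient (0/0 or ∞/∞ form), then apply L'Hôpital's rule:
  lim(x→π/2) 3·(π/2 - x)·tan(x) = 3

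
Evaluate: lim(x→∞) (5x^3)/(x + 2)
This is an ∞/∞ indeterminate form.

Apply L'Hôpital's rule: differentiate numerator and denominator separately.
  f(x) = 5·x^3   ⇒   f'(x) = 15·x^2
  g(x) = x + 2   ⇒   g'(x) = 1
  lim(x→∞) f'(x)/g'(x) = lim(x→∞) (15·x^2)/(1)
  = ∞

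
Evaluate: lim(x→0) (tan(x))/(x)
This is a 0/0 indeterminate form.

Apply L'Hôpital's rule: differentiate numerator and denominator separately.
  f(x) = tan(x)   ⇒   f'(x) = tan(x)^2 + 1
  g(x) = x   ⇒   g'(x) = 1
  lim(x→0) f'(x)/g'(x) = lim(x→0) (tan(x)^2 + 1)/(1)
  = 1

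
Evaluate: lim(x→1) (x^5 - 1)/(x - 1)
This is a standard limit.

Factor or rationalize the expression:
  lim(x→1) (x^5 - 1)/(x - 1) = 5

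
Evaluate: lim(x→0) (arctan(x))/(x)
This is a 0/0 indeterminate form.

Apply L'Hôpital's rule: differentiate numerator and denominator separately.
  f(x) = atan(x)   ⇒   f'(x) = 1/(x^2 + 1)
  g(x) = x   ⇒   g'(x) = 1
  lim(x→0) f'(x)/g'(x) = lim(x→0) (1/(x^2 + 1))/(1)
  = 1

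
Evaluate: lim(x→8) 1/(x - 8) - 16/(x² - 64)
This is an ∞-∞ indeterminate form.

Combine fractions or rationalize to convert ∞-∞ to 0/0 form:
  lim(x→8) 1/(x - 8) - 16/(x² - 64) = 1/16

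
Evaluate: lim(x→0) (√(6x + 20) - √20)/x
This is a standard limit.

Factor or rationalize the expression:
  lim(x→0) (√(6x + 20) - √20)/x = 3·sqrt(5)/10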